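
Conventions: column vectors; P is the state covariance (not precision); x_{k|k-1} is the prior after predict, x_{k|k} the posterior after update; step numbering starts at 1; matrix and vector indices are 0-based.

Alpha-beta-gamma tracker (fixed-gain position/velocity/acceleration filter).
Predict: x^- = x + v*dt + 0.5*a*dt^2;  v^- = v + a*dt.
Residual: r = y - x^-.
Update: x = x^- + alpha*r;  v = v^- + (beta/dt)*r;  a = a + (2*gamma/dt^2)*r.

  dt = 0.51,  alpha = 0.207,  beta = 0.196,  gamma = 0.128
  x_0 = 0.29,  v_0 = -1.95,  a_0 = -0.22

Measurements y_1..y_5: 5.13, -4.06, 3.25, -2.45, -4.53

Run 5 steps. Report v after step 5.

step 1: x_pred=-0.7331  r=5.8631  x^+=0.4806  v^+=0.1911  a^+=5.5507
step 2: x_pred=1.2999  r=-5.3599  x^+=0.1904  v^+=0.9621  a^+=0.2753
step 3: x_pred=0.7168  r=2.5332  x^+=1.2412  v^+=2.0760  a^+=2.7686
step 4: x_pred=2.6600  r=-5.1100  x^+=1.6022  v^+=1.5241  a^+=-2.2609
step 5: x_pred=2.0855  r=-6.6155  x^+=0.7161  v^+=-2.1714  a^+=-8.7721

v_post = -2.1714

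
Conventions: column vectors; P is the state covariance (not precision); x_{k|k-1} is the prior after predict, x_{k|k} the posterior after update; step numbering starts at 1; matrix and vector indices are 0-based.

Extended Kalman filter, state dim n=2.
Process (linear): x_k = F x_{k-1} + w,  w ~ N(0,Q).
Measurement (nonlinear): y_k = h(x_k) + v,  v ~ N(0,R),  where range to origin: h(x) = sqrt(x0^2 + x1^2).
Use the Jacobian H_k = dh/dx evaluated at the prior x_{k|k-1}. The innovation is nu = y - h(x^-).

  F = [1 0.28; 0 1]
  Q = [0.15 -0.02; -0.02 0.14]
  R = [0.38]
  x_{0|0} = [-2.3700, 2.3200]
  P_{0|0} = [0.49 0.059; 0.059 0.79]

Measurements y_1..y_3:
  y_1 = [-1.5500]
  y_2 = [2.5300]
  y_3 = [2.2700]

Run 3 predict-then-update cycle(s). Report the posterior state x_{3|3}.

step 1: x^-=[-1.7204, 2.3200]  P^-=[0.7350 0.2602; 0.2602 0.9300]  H_jac=[-0.5956 0.8032]  S=[0.9918]  K=[-0.2307; 0.5969]  nu=[-4.4383]  x^+=[-0.6966, -0.3293]  P^+=[0.6822 0.3968; 0.3968 0.5766]
step 2: x^-=[-0.7888, -0.3293]  P^-=[1.0996 0.5382; 0.5382 0.7166]  H_jac=[-0.9228 -0.3852]  S=[1.8054]  K=[-0.6769; -0.4280]  nu=[1.6752]  x^+=[-1.9228, -1.0463]  P^+=[0.2724 0.0152; 0.0152 0.3859]
step 3: x^-=[-2.2157, -1.0463]  P^-=[0.4611 0.1032; 0.1032 0.5259]  H_jac=[-0.9043 -0.4270]  S=[0.9326]  K=[-0.4944; -0.3408]  nu=[-0.1803]  x^+=[-2.1266, -0.9848]  P^+=[0.2332 -0.0539; -0.0539 0.4175]

x_post = [-2.1266, -0.9848]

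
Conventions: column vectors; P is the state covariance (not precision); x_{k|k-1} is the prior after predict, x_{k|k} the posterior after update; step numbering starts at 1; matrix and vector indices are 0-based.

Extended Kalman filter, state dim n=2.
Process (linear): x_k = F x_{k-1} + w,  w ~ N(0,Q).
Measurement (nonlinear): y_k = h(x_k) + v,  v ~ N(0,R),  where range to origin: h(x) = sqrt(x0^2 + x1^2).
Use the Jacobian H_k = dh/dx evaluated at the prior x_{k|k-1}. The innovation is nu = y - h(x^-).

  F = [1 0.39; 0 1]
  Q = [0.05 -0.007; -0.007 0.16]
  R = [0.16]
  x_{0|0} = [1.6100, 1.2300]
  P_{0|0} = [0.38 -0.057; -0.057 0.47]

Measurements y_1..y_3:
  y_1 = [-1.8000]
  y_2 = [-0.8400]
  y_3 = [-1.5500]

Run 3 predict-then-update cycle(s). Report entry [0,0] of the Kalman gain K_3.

K[0,0] = -0.0853

step 1: x^-=[2.0897, 1.2300]  P^-=[0.4570 0.1193; 0.1193 0.6300]  H_jac=[0.8618 0.5073]  S=[0.7658]  K=[0.5933; 0.5515]  nu=[-4.2248]  x^+=[-0.4169, -1.1001]  P^+=[0.1874 -0.1313; -0.1313 0.3970]
step 2: x^-=[-0.8460, -1.1001]  P^-=[0.1954 0.0165; 0.0165 0.5570]  H_jac=[-0.6096 -0.7927]  S=[0.5986]  K=[-0.2209; -0.7545]  nu=[-2.2278]  x^+=[-0.3539, 0.5807]  P^+=[0.1662 -0.0832; -0.0832 0.2163]
step 3: x^-=[-0.1274, 0.5807]  P^-=[0.1842 -0.0059; -0.0059 0.3763]  H_jac=[-0.2143 0.9768]  S=[0.5299]  K=[-0.0853; 0.6959]  nu=[-2.1445]  x^+=[0.0556, -0.9118]  P^+=[0.1803 0.0256; 0.0256 0.1196]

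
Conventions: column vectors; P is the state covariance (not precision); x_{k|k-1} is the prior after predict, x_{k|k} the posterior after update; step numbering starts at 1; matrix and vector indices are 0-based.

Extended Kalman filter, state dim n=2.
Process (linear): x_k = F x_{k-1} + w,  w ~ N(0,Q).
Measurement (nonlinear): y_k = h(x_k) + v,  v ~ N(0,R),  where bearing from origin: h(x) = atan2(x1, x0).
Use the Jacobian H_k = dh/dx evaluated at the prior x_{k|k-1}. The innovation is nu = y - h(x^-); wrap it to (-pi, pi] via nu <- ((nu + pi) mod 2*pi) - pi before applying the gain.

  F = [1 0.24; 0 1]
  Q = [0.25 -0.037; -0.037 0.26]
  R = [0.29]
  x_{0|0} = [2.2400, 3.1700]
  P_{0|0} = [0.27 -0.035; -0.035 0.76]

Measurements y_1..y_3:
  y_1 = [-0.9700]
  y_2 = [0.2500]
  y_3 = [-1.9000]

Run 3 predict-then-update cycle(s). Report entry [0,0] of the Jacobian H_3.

step 1: x^-=[3.0008, 3.1700]  P^-=[0.5470 0.1104; 0.1104 1.0200]  H_jac=[-0.1664 0.1575]  S=[0.3247]  K=[-0.2267; 0.4382]  nu=[-1.7828]  x^+=[3.4050, 2.3887]  P^+=[0.5303 0.1427; 0.1427 0.9577]
step 2: x^-=[3.9783, 2.3887]  P^-=[0.9039 0.3355; 0.3355 1.2177]  H_jac=[-0.1109 0.1848]  S=[0.3289]  K=[-0.1164; 0.5708]  nu=[-0.2907]  x^+=[4.0122, 2.2228]  P^+=[0.8995 0.3574; 0.3574 1.1105]
step 3: x^-=[4.5456, 2.2228]  P^-=[1.3850 0.5869; 0.5869 1.3705]  H_jac=[-0.0868 0.1775]  S=[0.3255]  K=[-0.0493; 0.5909]  nu=[-2.3548]  x^+=[4.6617, 0.8313]  P^+=[1.3842 0.5963; 0.5963 1.2568]

H_jac[0,0] = -0.0868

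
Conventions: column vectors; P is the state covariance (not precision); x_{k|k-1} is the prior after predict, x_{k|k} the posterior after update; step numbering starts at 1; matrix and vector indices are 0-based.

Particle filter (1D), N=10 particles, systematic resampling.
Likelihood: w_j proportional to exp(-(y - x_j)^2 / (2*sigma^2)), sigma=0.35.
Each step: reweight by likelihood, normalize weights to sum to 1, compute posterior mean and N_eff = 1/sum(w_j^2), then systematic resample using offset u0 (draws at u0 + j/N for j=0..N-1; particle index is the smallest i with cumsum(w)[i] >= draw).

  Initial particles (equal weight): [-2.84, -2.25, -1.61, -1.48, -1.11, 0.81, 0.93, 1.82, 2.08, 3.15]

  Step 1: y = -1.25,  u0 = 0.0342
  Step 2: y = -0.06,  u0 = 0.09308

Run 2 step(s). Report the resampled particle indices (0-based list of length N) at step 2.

resampled_idx = [6, 6, 7, 7, 7, 8, 8, 9, 9, 9]

step 1: w=[0.0000, 0.0072, 0.2523, 0.3451, 0.3953, 0.0000, 0.0000, 0.0000, 0.0000, 0.0000]  mean=-1.3721  Neff=2.9490  idx=[2, 2, 2, 3, 3, 3, 4, 4, 4, 4]
step 2: w=[0.0012, 0.0012, 0.0012, 0.0059, 0.0059, 0.0059, 0.2447, 0.2447, 0.2447, 0.2447]  mean=-1.1183  Neff=4.1737  idx=[6, 6, 7, 7, 7, 8, 8, 9, 9, 9]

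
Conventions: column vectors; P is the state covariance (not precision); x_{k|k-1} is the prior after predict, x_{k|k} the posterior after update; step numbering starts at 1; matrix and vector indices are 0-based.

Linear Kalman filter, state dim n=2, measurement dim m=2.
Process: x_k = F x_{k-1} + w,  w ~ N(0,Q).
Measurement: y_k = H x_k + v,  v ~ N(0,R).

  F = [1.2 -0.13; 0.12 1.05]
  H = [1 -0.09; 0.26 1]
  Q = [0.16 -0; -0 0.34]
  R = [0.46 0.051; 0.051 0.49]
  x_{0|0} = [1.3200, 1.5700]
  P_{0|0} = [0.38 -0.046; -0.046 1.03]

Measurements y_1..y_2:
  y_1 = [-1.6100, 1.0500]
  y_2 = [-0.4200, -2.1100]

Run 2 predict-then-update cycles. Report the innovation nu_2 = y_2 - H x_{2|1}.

step 1: x^-=[1.3799, 1.8069]  P^-=[0.7390 -0.1431; -0.1431 1.4695]  S=[1.2366 -0.0289; -0.0289 1.9350]  K=[0.6088 0.0344; -0.2055 0.7371]  nu=[-2.8273, -1.1157]  x^+=[-0.3797, 1.5654]  P^+=[0.2796 -0.0248; -0.0248 0.3571]
step 2: x^-=[-0.6591, 1.5981]  P^-=[0.5763 -0.0393; -0.0393 0.7315]  S=[1.0493 0.0966; 0.0966 1.2401]  K=[0.5483 0.0464; -0.1549 0.5937]  nu=[0.3830, -3.5367]  x^+=[-0.6133, -0.5611]  P^+=[0.2532 -0.0151; -0.0151 0.2870]

innov = [0.3830, -3.5367]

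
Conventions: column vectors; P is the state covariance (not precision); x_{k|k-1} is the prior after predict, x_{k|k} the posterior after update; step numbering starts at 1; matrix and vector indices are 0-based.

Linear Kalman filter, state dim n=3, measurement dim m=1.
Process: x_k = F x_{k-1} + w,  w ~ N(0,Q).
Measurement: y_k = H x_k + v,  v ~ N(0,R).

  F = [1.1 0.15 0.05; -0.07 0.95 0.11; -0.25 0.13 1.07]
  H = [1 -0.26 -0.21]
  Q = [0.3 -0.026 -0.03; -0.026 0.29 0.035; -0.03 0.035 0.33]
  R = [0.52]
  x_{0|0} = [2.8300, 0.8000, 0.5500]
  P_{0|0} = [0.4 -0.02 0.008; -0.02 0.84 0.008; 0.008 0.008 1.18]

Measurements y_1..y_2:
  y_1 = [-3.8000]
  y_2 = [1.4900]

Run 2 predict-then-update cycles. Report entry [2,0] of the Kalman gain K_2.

K[2,0] = -0.2221

step 1: x^-=[3.2605, 0.6224, -0.0150]  P^-=[0.8003 0.0502 -0.0519; 0.0502 1.0685 0.2970; -0.0519 0.2970 1.7194]  S=[1.4965]  K=[0.5333; -0.1938; -0.3276]  nu=[-6.9018]  x^+=[-0.4205, 1.9601, 2.2460]  P^+=[0.3746 0.2048 0.2095; 0.2048 1.0123 0.2020; 0.2095 0.2020 1.5588]
step 2: x^-=[-0.0562, 2.1386, 2.7632]  P^-=[0.8736 0.3474 0.2694; 0.3474 1.2361 0.4863; 0.2694 0.4863 2.0860]  S=[1.3284]  K=[0.5470; -0.0573; -0.2221]  nu=[2.6825]  x^+=[1.4112, 1.9850, 2.1674]  P^+=[0.4761 0.3890 0.4308; 0.3890 1.2317 0.4694; 0.4308 0.4694 2.0205]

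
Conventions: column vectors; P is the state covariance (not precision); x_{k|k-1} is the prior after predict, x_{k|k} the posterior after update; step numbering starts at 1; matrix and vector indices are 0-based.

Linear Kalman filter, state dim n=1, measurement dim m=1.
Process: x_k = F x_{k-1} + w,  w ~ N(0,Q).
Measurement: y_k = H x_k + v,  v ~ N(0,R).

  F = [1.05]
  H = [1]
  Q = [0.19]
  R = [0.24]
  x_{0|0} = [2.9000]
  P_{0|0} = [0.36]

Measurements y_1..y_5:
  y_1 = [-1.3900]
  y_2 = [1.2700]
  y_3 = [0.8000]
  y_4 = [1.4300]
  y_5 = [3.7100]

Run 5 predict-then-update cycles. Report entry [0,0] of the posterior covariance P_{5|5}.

step 1: x^-=[3.0450]  P^-=[0.5869]  S=[0.8269]  K=[0.7098]  nu=[-4.4350]  x^+=[-0.1028]  P^+=[0.1703]
step 2: x^-=[-0.1079]  P^-=[0.3778]  S=[0.6178]  K=[0.6115]  nu=[1.3779]  x^+=[0.7347]  P^+=[0.1468]
step 3: x^-=[0.7714]  P^-=[0.3518]  S=[0.5918]  K=[0.5945]  nu=[0.0286]  x^+=[0.7884]  P^+=[0.1427]
step 4: x^-=[0.8278]  P^-=[0.3473]  S=[0.5873]  K=[0.5913]  nu=[0.6022]  x^+=[1.1839]  P^+=[0.1419]
step 5: x^-=[1.2431]  P^-=[0.3465]  S=[0.5865]  K=[0.5908]  nu=[2.4669]  x^+=[2.7005]  P^+=[0.1418]

P_post[0,0] = 0.1418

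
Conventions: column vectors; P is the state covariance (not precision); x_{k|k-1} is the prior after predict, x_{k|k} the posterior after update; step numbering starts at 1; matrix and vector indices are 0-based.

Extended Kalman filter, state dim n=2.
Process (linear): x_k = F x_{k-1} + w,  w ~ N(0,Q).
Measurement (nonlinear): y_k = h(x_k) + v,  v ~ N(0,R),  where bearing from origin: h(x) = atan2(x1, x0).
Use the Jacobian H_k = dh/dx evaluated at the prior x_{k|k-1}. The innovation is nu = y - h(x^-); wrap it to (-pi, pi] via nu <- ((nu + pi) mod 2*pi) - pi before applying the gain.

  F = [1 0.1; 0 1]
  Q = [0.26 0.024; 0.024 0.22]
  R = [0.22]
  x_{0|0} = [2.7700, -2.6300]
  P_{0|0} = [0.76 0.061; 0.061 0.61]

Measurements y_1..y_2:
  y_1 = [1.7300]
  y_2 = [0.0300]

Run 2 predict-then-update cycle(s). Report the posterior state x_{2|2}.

step 1: x^-=[2.5070, -2.6300]  P^-=[1.0383 0.1460; 0.1460 0.8300]  H_jac=[0.1992 0.1899]  S=[0.3022]  K=[0.7762; 0.6178]  nu=[2.5393]  x^+=[4.4781, -1.0611]  P^+=[0.8562 0.0011; 0.0011 0.7147]
step 2: x^-=[4.3720, -1.0611]  P^-=[1.1236 0.0965; 0.0965 0.9347]  H_jac=[0.0524 0.2160]  S=[0.2689]  K=[0.2966; 0.7697]  nu=[0.2681]  x^+=[4.4516, -0.8548]  P^+=[1.0999 0.0352; 0.0352 0.7754]

x_post = [4.4516, -0.8548]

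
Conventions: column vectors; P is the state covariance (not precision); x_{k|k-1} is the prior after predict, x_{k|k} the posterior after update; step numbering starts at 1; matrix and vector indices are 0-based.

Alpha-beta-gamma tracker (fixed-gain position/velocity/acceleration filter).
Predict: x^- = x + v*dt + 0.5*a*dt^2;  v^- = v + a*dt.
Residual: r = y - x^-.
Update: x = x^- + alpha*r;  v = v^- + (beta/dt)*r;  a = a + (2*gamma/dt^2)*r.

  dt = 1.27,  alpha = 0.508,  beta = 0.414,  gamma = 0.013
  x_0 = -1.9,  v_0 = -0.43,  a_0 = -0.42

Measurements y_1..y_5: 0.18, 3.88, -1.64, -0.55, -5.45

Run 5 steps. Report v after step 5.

v_post = -2.5353

step 1: x_pred=-2.7848  r=2.9648  x^+=-1.2787  v^+=0.0031  a^+=-0.3722
step 2: x_pred=-1.5749  r=5.4549  x^+=1.1962  v^+=1.3086  a^+=-0.2843
step 3: x_pred=2.6288  r=-4.2688  x^+=0.4603  v^+=-0.4440  a^+=-0.3531
step 4: x_pred=-0.3884  r=-0.1616  x^+=-0.4705  v^+=-0.9451  a^+=-0.3557
step 5: x_pred=-1.9576  r=-3.4924  x^+=-3.7317  v^+=-2.5353  a^+=-0.4120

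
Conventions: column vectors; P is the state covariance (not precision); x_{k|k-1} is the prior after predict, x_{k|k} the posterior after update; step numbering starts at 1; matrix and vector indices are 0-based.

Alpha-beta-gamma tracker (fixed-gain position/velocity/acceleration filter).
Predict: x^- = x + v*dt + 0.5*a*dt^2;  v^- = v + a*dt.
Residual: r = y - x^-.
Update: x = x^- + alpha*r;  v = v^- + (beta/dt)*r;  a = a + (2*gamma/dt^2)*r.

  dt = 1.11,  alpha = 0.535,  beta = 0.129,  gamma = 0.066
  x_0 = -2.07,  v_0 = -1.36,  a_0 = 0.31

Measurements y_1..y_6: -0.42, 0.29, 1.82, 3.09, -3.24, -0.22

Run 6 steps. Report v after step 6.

v_post = 2.1152

step 1: x_pred=-3.3886  r=2.9686  x^+=-1.8004  v^+=-0.6709  a^+=0.6280
step 2: x_pred=-2.1582  r=2.4482  x^+=-0.8484  v^+=0.3107  a^+=0.8903
step 3: x_pred=0.0450  r=1.7750  x^+=0.9946  v^+=1.5053  a^+=1.0805
step 4: x_pred=3.3311  r=-0.2411  x^+=3.2021  v^+=2.6766  a^+=1.0547
step 5: x_pred=6.8229  r=-10.0629  x^+=1.4392  v^+=2.6778  a^+=-0.0234
step 6: x_pred=4.3972  r=-4.6172  x^+=1.9270  v^+=2.1152  a^+=-0.5181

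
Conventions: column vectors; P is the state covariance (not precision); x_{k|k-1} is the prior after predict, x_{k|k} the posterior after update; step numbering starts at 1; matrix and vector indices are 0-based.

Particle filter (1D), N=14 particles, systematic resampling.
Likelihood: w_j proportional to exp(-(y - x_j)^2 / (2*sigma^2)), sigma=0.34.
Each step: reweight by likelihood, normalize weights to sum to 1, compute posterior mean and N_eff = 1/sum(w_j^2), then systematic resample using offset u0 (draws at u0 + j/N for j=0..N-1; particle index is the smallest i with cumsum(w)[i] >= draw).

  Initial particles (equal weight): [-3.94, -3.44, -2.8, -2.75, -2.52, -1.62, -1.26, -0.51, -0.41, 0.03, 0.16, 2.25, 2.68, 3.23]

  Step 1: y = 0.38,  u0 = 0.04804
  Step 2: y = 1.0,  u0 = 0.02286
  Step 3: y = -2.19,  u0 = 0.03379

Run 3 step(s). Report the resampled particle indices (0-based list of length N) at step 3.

resampled_idx = [0, 0, 0, 0, 1, 1, 1, 2, 2, 2, 2, 4, 8, 12]

step 1: w=[0.0000, 0.0000, 0.0000, 0.0000, 0.0000, 0.0000, 0.0000, 0.0217, 0.0448, 0.3926, 0.5409, 0.0000, 0.0000, 0.0000]  mean=0.0689  Neff=2.2264  idx=[8, 9, 9, 9, 9, 9, 10, 10, 10, 10, 10, 10, 10, 10]
step 2: w=[0.0004, 0.0368, 0.0368, 0.0368, 0.0368, 0.0368, 0.1019, 0.1019, 0.1019, 0.1019, 0.1019, 0.1019, 0.1019, 0.1019]  mean=0.1358  Neff=11.1237  idx=[1, 3, 5, 6, 7, 7, 8, 9, 10, 10, 11, 12, 12, 13]
step 3: w=[0.2603, 0.2603, 0.2603, 0.0199, 0.0199, 0.0199, 0.0199, 0.0199, 0.0199, 0.0199, 0.0199, 0.0199, 0.0199, 0.0199]  mean=0.0585  Neff=4.8173  idx=[0, 0, 0, 0, 1, 1, 1, 2, 2, 2, 2, 4, 8, 12]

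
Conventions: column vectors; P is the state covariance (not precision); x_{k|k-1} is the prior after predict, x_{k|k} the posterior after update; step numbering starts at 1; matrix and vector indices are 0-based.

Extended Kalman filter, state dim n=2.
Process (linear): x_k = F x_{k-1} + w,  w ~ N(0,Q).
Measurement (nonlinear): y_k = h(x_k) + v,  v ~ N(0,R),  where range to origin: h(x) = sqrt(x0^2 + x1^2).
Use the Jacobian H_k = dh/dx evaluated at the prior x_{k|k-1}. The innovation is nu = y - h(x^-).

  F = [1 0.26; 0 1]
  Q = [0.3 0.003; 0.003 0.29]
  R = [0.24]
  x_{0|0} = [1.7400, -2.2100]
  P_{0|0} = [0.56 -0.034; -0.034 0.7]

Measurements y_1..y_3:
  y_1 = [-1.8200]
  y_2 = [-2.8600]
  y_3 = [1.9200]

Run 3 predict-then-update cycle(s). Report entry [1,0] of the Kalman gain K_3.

step 1: x^-=[1.1654, -2.2100]  P^-=[0.8896 0.1510; 0.1510 0.9900]  H_jac=[0.4664 -0.8845]  S=[1.0836]  K=[0.2597; -0.7432]  nu=[-4.3185]  x^+=[0.0439, 0.9993]  P^+=[0.8166 0.3601; 0.3601 0.3915]
step 2: x^-=[0.3037, 0.9993]  P^-=[1.3303 0.4649; 0.4649 0.6815]  H_jac=[0.2908 0.9568]  S=[1.2351]  K=[0.6734; 0.6374]  nu=[-3.9045]  x^+=[-2.3254, -1.4895]  P^+=[0.7703 -0.0652; -0.0652 0.1797]
step 3: x^-=[-2.7127, -1.4895]  P^-=[1.0485 -0.0155; -0.0155 0.4697]  H_jac=[-0.8766 -0.4813]  S=[1.1414]  K=[-0.7987; -0.1862]  nu=[-1.1747]  x^+=[-1.7744, -1.2708]  P^+=[0.3204 -0.1852; -0.1852 0.4301]

K[1,0] = -0.1862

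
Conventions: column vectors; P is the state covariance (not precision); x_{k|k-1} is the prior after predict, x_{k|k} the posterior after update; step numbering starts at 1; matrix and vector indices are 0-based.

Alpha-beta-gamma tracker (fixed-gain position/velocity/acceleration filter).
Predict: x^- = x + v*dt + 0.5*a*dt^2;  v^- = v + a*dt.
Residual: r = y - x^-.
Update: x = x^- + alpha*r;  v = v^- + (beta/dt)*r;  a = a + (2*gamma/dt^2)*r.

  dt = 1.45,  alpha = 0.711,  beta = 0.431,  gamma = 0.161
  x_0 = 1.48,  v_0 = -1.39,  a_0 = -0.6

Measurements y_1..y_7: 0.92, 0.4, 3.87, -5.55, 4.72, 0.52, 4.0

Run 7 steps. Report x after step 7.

x_post = 3.9608

step 1: x_pred=-1.1662  r=2.0862  x^+=0.3171  v^+=-1.6399  a^+=-0.2805
step 2: x_pred=-2.3556  r=2.7556  x^+=-0.3964  v^+=-1.2275  a^+=0.1415
step 3: x_pred=-2.0275  r=5.8975  x^+=2.1656  v^+=0.7307  a^+=1.0447
step 4: x_pred=4.3234  r=-9.8734  x^+=-2.6966  v^+=-0.6892  a^+=-0.4674
step 5: x_pred=-4.1873  r=8.9073  x^+=2.1458  v^+=1.2807  a^+=0.8968
step 6: x_pred=4.9455  r=-4.4255  x^+=1.7990  v^+=1.2656  a^+=0.2190
step 7: x_pred=3.8643  r=0.1357  x^+=3.9608  v^+=1.6235  a^+=0.2398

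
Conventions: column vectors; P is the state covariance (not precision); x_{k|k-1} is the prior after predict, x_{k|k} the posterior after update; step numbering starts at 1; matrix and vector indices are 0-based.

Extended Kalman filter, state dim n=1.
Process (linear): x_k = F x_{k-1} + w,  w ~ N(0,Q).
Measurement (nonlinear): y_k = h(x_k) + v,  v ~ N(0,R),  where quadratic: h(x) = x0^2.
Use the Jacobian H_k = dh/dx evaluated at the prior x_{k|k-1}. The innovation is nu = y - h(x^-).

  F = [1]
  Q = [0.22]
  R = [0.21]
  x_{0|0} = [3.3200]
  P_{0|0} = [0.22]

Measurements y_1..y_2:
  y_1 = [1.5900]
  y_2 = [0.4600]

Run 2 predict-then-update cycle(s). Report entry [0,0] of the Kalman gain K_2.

K[0,0] = 0.2455

step 1: x^-=[3.3200]  P^-=[0.4400]  H_jac=[6.6400]  S=[19.6094]  K=[0.1490]  nu=[-9.4324]  x^+=[1.9147]  P^+=[0.0047]
step 2: x^-=[1.9147]  P^-=[0.2247]  H_jac=[3.8293]  S=[3.5051]  K=[0.2455]  nu=[-3.2060]  x^+=[1.1276]  P^+=[0.0135]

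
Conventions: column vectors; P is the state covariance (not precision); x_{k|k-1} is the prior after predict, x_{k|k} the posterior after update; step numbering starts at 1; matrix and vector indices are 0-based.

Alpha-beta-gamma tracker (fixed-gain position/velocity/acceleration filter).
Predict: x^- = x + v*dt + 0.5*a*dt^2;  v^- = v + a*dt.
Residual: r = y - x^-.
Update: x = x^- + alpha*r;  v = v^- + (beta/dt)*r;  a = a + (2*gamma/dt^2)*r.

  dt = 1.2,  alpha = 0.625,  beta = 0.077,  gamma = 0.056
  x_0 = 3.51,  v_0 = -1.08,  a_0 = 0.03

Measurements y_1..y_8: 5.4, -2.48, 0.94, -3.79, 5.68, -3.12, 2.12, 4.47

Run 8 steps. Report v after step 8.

step 1: x_pred=2.2356  r=3.1644  x^+=4.2134  v^+=-0.8410  a^+=0.2761
step 2: x_pred=3.4030  r=-5.8830  x^+=-0.2739  v^+=-0.8871  a^+=-0.1814
step 3: x_pred=-1.4690  r=2.4090  x^+=0.0366  v^+=-0.9503  a^+=0.0059
step 4: x_pred=-1.0994  r=-2.6906  x^+=-2.7810  v^+=-1.1158  a^+=-0.2033
step 5: x_pred=-4.2664  r=9.9464  x^+=1.9501  v^+=-0.7216  a^+=0.5703
step 6: x_pred=1.4948  r=-4.6148  x^+=-1.3895  v^+=-0.3334  a^+=0.2113
step 7: x_pred=-1.6374  r=3.7574  x^+=0.7110  v^+=0.1613  a^+=0.5036
step 8: x_pred=1.2671  r=3.2029  x^+=3.2689  v^+=0.9711  a^+=0.7527

v_post = 0.9711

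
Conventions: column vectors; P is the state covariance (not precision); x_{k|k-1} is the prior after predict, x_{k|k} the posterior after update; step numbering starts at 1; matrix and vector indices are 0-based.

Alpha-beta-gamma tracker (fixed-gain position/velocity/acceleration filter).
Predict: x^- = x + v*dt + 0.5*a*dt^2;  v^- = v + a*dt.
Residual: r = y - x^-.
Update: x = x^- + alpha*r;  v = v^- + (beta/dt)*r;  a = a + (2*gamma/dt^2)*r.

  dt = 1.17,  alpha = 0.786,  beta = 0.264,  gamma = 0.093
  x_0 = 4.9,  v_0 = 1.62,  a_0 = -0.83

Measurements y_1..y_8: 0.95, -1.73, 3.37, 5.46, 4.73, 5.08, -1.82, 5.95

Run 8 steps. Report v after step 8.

v_post = 1.2432

step 1: x_pred=6.2273  r=-5.2773  x^+=2.0793  v^+=-0.5419  a^+=-1.5471
step 2: x_pred=0.3865  r=-2.1165  x^+=-1.2771  v^+=-2.8295  a^+=-1.8346
step 3: x_pred=-5.8433  r=9.2133  x^+=1.3984  v^+=-2.8971  a^+=-0.5828
step 4: x_pred=-2.3901  r=7.8501  x^+=3.7801  v^+=-1.8076  a^+=0.4839
step 5: x_pred=1.9963  r=2.7337  x^+=4.1450  v^+=-0.6247  a^+=0.8553
step 6: x_pred=3.9995  r=1.0805  x^+=4.8488  v^+=0.6198  a^+=1.0021
step 7: x_pred=6.2599  r=-8.0799  x^+=-0.0909  v^+=-0.0308  a^+=-0.0957
step 8: x_pred=-0.1925  r=6.1425  x^+=4.6355  v^+=1.2432  a^+=0.7389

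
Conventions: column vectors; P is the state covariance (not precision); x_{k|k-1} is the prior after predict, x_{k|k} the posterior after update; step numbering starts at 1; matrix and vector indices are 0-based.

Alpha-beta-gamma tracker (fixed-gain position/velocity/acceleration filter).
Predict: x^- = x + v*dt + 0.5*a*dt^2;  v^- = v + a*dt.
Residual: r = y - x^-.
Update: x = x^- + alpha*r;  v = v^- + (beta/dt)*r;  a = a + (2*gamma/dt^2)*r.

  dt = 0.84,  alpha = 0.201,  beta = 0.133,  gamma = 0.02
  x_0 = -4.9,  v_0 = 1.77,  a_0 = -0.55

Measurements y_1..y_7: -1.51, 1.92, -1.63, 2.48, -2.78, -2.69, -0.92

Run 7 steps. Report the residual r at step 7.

step 1: x_pred=-3.6072  r=2.0972  x^+=-3.1857  v^+=1.6401  a^+=-0.4311
step 2: x_pred=-1.9601  r=3.8801  x^+=-1.1802  v^+=1.8923  a^+=-0.2111
step 3: x_pred=0.3348  r=-1.9648  x^+=-0.0601  v^+=1.4038  a^+=-0.3225
step 4: x_pred=1.0053  r=1.4747  x^+=1.3017  v^+=1.3664  a^+=-0.2389
step 5: x_pred=2.3652  r=-5.1452  x^+=1.3310  v^+=0.3510  a^+=-0.5306
step 6: x_pred=1.4387  r=-4.1287  x^+=0.6088  v^+=-0.7484  a^+=-0.7647
step 7: x_pred=-0.2896  r=-0.6304  x^+=-0.4163  v^+=-1.4905  a^+=-0.8004

resid = -0.6304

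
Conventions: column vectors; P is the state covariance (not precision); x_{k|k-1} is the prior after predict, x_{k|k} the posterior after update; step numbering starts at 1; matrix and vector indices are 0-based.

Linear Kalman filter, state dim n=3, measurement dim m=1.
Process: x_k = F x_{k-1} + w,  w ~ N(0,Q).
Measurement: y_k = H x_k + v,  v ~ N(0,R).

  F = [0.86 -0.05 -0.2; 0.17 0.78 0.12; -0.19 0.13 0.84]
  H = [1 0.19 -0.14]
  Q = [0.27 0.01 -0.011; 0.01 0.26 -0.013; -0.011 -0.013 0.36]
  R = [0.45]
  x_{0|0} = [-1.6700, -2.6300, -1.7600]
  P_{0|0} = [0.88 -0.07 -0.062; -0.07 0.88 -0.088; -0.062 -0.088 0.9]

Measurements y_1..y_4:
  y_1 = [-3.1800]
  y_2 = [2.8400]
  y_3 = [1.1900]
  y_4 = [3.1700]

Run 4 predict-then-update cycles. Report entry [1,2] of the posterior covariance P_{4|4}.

step 1: x^-=[-0.9527, -2.5465, -1.5030]  P^-=[0.9846 0.0463 -0.3614; 0.0463 0.7962 0.0809; -0.3614 0.0809 1.0457]  S=[1.5984]  K=[0.6532; 0.1166; -0.3081]  nu=[-1.9539]  x^+=[-2.2290, -2.7742, -0.9011]  P^+=[0.3027 -0.0753 -0.0397; -0.0753 0.7745 0.1383; -0.0397 0.1383 0.8940]
step 2: x^-=[-1.5980, -2.6510, -0.6941]  P^-=[0.5545 -0.0725 -0.2644; -0.0725 0.7571 0.2434; -0.2644 0.2434 1.0614]  S=[1.0862]  K=[0.5319; 0.0344; -0.3377]  nu=[4.8445]  x^+=[0.9788, -2.4845, -2.3301]  P^+=[0.2472 -0.0923 -0.0693; -0.0923 0.7558 0.2560; -0.0693 0.2560 0.9376]
step 3: x^-=[1.4320, -2.0511, -2.4662]  P^-=[0.5291 -0.1132 -0.2951; -0.1132 0.7611 0.3252; -0.2951 0.3252 1.1258]  S=[1.0510]  K=[0.5223; -0.0135; -0.3720]  nu=[-0.1976]  x^+=[1.3288, -2.0485, -2.3927]  P^+=[0.2424 -0.1058 -0.0909; -0.1058 0.7609 0.3199; -0.0909 0.3199 0.9804]
step 4: x^-=[1.7238, -1.6590, -2.5287]  P^-=[0.5372 -0.1360 -0.3240; -0.1360 0.7722 0.3722; -0.3240 0.3722 1.1775]  S=[1.0574]  K=[0.5265; -0.0391; -0.3954]  nu=[1.4075]  x^+=[2.4648, -1.7141, -3.0852]  P^+=[0.2441 -0.1142 -0.1039; -0.1142 0.7705 0.3558; -0.1039 0.3558 1.0122]

P_post[1,2] = 0.3558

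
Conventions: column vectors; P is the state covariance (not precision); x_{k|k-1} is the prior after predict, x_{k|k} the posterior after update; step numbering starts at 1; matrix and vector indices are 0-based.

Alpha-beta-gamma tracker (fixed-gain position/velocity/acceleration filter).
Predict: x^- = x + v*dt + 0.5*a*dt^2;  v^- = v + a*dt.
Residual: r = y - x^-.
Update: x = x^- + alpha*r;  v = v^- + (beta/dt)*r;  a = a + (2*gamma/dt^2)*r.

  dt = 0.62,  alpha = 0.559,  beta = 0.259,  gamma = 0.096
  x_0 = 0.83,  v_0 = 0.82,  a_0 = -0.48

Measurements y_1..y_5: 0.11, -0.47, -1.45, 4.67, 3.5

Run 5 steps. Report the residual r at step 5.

resid = 1.7959

step 1: x_pred=1.2461  r=-1.1361  x^+=0.6110  v^+=0.0478  a^+=-1.0475
step 2: x_pred=0.4393  r=-0.9093  x^+=-0.0690  v^+=-0.9815  a^+=-1.5017
step 3: x_pred=-0.9661  r=-0.4839  x^+=-1.2366  v^+=-2.1147  a^+=-1.7434
step 4: x_pred=-2.8828  r=7.5528  x^+=1.3392  v^+=-0.0404  a^+=2.0291
step 5: x_pred=1.7041  r=1.7959  x^+=2.7080  v^+=1.9678  a^+=2.9261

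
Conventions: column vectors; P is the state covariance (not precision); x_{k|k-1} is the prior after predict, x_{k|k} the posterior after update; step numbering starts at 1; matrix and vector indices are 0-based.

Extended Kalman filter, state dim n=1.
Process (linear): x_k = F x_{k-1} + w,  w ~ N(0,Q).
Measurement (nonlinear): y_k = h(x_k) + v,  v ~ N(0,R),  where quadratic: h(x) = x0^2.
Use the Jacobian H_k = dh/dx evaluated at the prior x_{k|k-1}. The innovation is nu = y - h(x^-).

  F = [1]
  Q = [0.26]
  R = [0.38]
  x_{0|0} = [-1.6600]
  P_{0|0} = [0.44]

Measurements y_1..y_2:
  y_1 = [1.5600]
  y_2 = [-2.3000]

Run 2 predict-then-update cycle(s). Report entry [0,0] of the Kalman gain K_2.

K[0,0] = -0.3199

step 1: x^-=[-1.6600]  P^-=[0.7000]  H_jac=[-3.3200]  S=[8.0957]  K=[-0.2871]  nu=[-1.1956]  x^+=[-1.3168]  P^+=[0.0329]
step 2: x^-=[-1.3168]  P^-=[0.2929]  H_jac=[-2.6336]  S=[2.4112]  K=[-0.3199]  nu=[-4.0339]  x^+=[-0.0265]  P^+=[0.0462]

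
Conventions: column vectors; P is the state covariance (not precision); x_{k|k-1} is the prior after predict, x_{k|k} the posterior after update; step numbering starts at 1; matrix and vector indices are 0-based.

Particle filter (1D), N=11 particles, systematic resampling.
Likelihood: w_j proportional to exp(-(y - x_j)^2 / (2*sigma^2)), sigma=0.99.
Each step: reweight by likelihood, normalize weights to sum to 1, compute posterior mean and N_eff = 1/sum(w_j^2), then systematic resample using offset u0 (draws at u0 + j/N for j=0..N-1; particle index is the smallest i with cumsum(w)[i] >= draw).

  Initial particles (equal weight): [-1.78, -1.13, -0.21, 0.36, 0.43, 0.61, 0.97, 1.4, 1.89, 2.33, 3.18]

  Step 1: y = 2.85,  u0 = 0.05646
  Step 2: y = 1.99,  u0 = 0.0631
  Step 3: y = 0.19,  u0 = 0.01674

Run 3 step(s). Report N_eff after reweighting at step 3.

N_eff = 6.4662

step 1: w=[0.0000, 0.0001, 0.0027, 0.0135, 0.0161, 0.0247, 0.0527, 0.1094, 0.1998, 0.2785, 0.3024]  mean=2.2188  Neff=4.4490  idx=[5, 7, 8, 8, 9, 9, 9, 9, 10, 10, 10]
step 2: w=[0.0449, 0.0993, 0.1180, 0.1180, 0.1118, 0.1118, 0.1118, 0.1118, 0.0576, 0.0576, 0.0576]  mean=2.2035  Neff=10.0362  idx=[1, 2, 2, 3, 4, 5, 6, 6, 7, 8, 10]
step 3: w=[0.2846, 0.1375, 0.1375, 0.1375, 0.0581, 0.0581, 0.0581, 0.0581, 0.0581, 0.0063, 0.0063]  mean=1.8945  Neff=6.4662  idx=[0, 0, 0, 1, 1, 2, 3, 3, 4, 6, 7]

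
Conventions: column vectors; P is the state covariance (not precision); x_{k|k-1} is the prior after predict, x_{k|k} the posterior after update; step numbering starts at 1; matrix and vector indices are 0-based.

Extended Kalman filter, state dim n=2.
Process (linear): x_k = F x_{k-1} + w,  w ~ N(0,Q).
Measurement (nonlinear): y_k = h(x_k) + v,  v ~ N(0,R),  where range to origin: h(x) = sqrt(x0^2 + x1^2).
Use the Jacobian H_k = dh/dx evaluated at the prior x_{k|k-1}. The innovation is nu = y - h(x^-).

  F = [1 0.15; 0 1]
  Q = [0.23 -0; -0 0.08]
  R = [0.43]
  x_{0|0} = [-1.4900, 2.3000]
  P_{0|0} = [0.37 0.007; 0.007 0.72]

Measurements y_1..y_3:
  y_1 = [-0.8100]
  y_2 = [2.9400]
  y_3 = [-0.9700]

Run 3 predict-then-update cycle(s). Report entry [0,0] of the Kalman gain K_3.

K[0,0] = -0.6359

step 1: x^-=[-1.1450, 2.3000]  P^-=[0.6183 0.1150; 0.1150 0.8000]  H_jac=[-0.4457 0.8952]  S=[1.1022]  K=[-0.1566; 0.6033]  nu=[-3.3792]  x^+=[-0.6158, 0.2614]  P^+=[0.5913 0.2191; 0.2191 0.3989]
step 2: x^-=[-0.5766, 0.2614]  P^-=[0.8960 0.2790; 0.2790 0.4789]  H_jac=[-0.9108 0.4128]  S=[1.0451]  K=[-0.6707; -0.0539]  nu=[2.3069]  x^+=[-2.1237, 0.1369]  P^+=[0.4259 0.2411; 0.2411 0.4758]
step 3: x^-=[-2.1032, 0.1369]  P^-=[0.7390 0.3125; 0.3125 0.5558]  H_jac=[-0.9979 0.0650]  S=[1.1277]  K=[-0.6359; -0.2445]  nu=[-3.0777]  x^+=[-0.1461, 0.8895]  P^+=[0.2829 0.1372; 0.1372 0.4884]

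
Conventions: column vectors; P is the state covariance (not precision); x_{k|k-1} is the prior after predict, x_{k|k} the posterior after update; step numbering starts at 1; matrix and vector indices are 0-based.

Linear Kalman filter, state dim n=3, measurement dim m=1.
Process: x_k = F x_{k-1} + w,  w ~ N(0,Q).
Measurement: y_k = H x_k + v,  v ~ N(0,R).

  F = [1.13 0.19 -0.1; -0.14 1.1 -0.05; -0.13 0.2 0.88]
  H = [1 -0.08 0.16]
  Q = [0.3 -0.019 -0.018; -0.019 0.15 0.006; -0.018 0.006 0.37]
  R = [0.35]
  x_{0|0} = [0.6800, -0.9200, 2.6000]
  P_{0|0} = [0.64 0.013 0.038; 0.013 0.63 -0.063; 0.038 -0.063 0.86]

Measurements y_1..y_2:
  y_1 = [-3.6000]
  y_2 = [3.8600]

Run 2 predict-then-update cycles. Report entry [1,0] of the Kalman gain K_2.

step 1: x^-=[0.3336, -1.2372, 2.0156]  P^-=[1.1479 0.0374 -0.1321; 0.0374 0.9305 0.0514; -0.1321 0.0514 1.0405]  S=[1.4809]  K=[0.7588; -0.0194; 0.0204]  nu=[-4.3551]  x^+=[-2.9712, -1.1526, 1.9267]  P^+=[0.2951 0.0593 -0.1551; 0.0593 0.9299 0.0520; -0.1551 0.0520 1.0398]
step 2: x^-=[-3.7692, -0.9482, 1.8512]  P^-=[0.7794 0.2063 -0.2542; 0.2063 1.2574 0.2280; -0.2542 0.2280 1.2681]  S=[1.0497]  K=[0.6880; 0.1355; -0.0662]  nu=[7.2571]  x^+=[1.2237, 0.0350, 1.3708]  P^+=[0.2825 0.1085 -0.2063; 0.1085 1.2381 0.2374; -0.2063 0.2374 1.2635]

K[1,0] = 0.1355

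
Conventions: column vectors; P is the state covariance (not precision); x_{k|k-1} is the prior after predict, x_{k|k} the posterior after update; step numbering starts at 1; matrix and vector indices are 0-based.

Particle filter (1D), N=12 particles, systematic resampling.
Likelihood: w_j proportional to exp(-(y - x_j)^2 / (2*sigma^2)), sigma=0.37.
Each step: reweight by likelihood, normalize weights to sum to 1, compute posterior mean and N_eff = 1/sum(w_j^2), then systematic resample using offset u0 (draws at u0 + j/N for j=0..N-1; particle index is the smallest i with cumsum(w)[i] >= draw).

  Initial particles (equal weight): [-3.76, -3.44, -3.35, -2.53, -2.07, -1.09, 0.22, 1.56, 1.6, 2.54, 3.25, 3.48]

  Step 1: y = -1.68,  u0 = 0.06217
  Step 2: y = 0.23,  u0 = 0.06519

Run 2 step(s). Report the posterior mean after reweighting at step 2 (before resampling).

step 1: w=[0.0000, 0.0000, 0.0000, 0.0772, 0.6198, 0.3029, 0.0000, 0.0000, 0.0000, 0.0000, 0.0000, 0.0000]  mean=-1.8087  Neff=2.0751  idx=[3, 4, 4, 4, 4, 4, 4, 4, 5, 5, 5, 5]
step 2: w=[0.0000, 0.0000, 0.0000, 0.0000, 0.0000, 0.0000, 0.0000, 0.0000, 0.2500, 0.2500, 0.2500, 0.2500]  mean=-1.0900  Neff=4.0000  idx=[8, 8, 8, 9, 9, 9, 10, 10, 10, 11, 11, 11]

post_mean = -1.0900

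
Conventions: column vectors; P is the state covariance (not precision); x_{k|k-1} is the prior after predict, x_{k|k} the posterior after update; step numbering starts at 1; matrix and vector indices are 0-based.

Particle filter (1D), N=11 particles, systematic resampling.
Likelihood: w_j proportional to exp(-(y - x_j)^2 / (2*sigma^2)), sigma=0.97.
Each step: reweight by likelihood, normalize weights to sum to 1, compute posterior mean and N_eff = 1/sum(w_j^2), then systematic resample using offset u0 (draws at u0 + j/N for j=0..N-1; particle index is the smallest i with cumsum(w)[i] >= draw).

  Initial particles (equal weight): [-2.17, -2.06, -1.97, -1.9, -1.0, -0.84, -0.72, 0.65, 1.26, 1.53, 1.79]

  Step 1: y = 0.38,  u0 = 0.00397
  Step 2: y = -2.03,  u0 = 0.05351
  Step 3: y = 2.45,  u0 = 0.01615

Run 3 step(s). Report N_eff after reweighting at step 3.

N_eff = 6.2125

step 1: w=[0.0079, 0.0106, 0.0133, 0.0158, 0.0909, 0.1133, 0.1314, 0.2405, 0.1656, 0.1238, 0.0869]  mean=0.3343  Neff=6.7969  idx=[0, 4, 5, 6, 6, 7, 7, 8, 8, 9, 9]
step 2: w=[0.3429, 0.1972, 0.1633, 0.1392, 0.1392, 0.0076, 0.0076, 0.0011, 0.0011, 0.0004, 0.0004]  mean=-1.2649  Neff=4.5049  idx=[0, 0, 0, 0, 1, 1, 2, 2, 3, 4, 4]
step 3: w=[0.0005, 0.0005, 0.0005, 0.0005, 0.0735, 0.0735, 0.1303, 0.1303, 0.1968, 0.1968, 0.1968]  mean=-0.7953  Neff=6.2125  idx=[4, 5, 6, 7, 7, 8, 8, 9, 9, 10, 10]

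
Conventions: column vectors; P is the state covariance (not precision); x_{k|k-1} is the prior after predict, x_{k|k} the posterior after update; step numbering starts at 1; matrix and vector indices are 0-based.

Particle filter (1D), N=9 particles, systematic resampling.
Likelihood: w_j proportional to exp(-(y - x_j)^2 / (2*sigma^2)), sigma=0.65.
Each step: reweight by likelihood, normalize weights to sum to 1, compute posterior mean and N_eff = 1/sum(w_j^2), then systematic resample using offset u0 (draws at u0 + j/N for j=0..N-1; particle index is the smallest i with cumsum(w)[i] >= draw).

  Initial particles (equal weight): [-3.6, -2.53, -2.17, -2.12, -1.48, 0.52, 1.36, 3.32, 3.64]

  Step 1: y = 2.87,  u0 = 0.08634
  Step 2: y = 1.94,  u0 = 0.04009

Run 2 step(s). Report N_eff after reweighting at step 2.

N_eff = 7.2404

step 1: w=[0.0000, 0.0000, 0.0000, 0.0000, 0.0000, 0.0011, 0.0498, 0.5823, 0.3668]  mean=3.3368  Neff=2.1004  idx=[7, 7, 7, 7, 7, 8, 8, 8, 8]
step 2: w=[0.1601, 0.1601, 0.1601, 0.1601, 0.1601, 0.0499, 0.0499, 0.0499, 0.0499]  mean=3.3838  Neff=7.2404  idx=[0, 0, 1, 2, 3, 3, 4, 5, 7]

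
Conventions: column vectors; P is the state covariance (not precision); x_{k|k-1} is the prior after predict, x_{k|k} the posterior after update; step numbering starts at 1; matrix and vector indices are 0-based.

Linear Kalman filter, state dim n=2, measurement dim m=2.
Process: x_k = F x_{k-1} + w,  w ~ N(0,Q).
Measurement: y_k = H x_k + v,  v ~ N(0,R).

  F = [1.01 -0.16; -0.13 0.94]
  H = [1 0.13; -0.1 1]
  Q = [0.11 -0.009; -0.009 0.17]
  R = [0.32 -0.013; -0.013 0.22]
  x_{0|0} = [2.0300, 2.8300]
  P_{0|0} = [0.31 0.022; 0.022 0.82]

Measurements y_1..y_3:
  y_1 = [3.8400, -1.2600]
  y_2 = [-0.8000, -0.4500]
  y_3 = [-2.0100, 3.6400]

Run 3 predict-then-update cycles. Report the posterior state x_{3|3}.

step 1: x^-=[1.5975, 2.3963]  P^-=[0.4401 -0.1517; -0.1517 0.8944]  S=[0.7358 -0.0905; -0.0905 1.1492]  K=[0.5558 -0.1265; 0.0497 0.7954]  nu=[1.9310, -3.4966]  x^+=[3.1132, -0.2891]  P^+=[0.1817 -0.0169; -0.0169 0.1727]
step 2: x^-=[3.1906, -0.6765]  P^-=[0.3052 -0.0752; -0.0752 0.3298]  S=[0.6112 -0.0749; -0.0749 0.5679]  K=[0.4681 -0.1245; 0.0202 0.5966]  nu=[-3.9027, 0.5455]  x^+=[1.2958, -0.4297]  P^+=[0.1538 -0.0181; -0.0181 0.1292]
step 3: x^-=[1.3776, -0.5724]  P^-=[0.2760 -0.0662; -0.0662 0.2912]  S=[0.5837 -0.0681; -0.0681 0.5272]  K=[0.4440 -0.1206; 0.0176 0.5672]  nu=[-3.3131, 4.3502]  x^+=[-0.6181, 1.8365]  P^+=[0.1460 -0.0177; -0.0177 0.1228]

x_post = [-0.6181, 1.8365]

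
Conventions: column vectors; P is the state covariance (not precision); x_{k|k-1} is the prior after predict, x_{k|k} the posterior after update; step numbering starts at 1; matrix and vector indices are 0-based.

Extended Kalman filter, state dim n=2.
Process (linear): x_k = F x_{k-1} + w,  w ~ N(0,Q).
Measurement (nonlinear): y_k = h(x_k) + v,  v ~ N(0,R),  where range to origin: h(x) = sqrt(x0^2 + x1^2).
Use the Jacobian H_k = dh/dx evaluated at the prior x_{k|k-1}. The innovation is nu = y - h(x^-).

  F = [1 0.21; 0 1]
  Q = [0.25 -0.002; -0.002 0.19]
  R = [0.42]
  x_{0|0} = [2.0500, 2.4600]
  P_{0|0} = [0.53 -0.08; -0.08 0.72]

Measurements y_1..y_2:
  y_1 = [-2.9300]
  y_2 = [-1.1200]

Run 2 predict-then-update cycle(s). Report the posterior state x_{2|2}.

x_post = [-0.0074, 0.2975]

step 1: x^-=[2.5666, 2.4600]  P^-=[0.7782 0.0692; 0.0692 0.9100]  H_jac=[0.7219 0.6920]  S=[1.3304]  K=[0.4582; 0.5108]  nu=[-6.4851]  x^+=[-0.4052, -0.8529]  P^+=[0.4988 -0.2422; -0.2422 0.5628]
step 2: x^-=[-0.5843, -0.8529]  P^-=[0.6719 -0.1261; -0.1261 0.7528]  H_jac=[-0.5652 -0.8250]  S=[1.0294]  K=[-0.2679; -0.5341]  nu=[-2.1539]  x^+=[-0.0074, 0.2975]  P^+=[0.5980 -0.2733; -0.2733 0.4592]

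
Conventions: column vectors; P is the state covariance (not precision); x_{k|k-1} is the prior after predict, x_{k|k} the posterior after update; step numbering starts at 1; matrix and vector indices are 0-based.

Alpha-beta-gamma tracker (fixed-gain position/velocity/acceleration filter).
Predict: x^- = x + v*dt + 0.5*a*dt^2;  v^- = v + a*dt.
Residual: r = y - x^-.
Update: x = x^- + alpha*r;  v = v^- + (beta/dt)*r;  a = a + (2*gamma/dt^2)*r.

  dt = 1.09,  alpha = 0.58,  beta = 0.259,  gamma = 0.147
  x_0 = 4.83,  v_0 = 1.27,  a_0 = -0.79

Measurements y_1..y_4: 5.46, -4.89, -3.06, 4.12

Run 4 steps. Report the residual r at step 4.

step 1: x_pred=5.7450  r=-0.2850  x^+=5.5797  v^+=0.3412  a^+=-0.8605
step 2: x_pred=5.4404  r=-10.3304  x^+=-0.5512  v^+=-3.0514  a^+=-3.4168
step 3: x_pred=-5.9071  r=2.8471  x^+=-4.2558  v^+=-6.0993  a^+=-2.7123
step 4: x_pred=-12.5152  r=16.6352  x^+=-2.8668  v^+=-5.1029  a^+=1.4041

resid = 16.6352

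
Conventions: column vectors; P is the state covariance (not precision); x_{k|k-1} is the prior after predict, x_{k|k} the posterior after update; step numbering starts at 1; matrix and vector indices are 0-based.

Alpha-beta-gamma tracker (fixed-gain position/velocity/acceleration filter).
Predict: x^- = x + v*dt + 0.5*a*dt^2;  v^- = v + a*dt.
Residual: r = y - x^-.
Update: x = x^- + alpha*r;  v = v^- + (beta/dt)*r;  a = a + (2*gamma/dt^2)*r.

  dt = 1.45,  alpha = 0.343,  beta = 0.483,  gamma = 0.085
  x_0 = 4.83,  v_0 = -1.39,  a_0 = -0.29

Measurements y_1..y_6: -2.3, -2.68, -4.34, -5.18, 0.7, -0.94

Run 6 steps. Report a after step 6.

a_post = 1.1868

step 1: x_pred=2.5096  r=-4.8096  x^+=0.8599  v^+=-3.4126  a^+=-0.6789
step 2: x_pred=-4.8020  r=2.1220  x^+=-4.0742  v^+=-3.6901  a^+=-0.5073
step 3: x_pred=-9.9582  r=5.6182  x^+=-8.0311  v^+=-2.5543  a^+=-0.0530
step 4: x_pred=-11.7906  r=6.6106  x^+=-9.5232  v^+=-0.4292  a^+=0.4815
step 5: x_pred=-9.6394  r=10.3394  x^+=-6.0930  v^+=3.7130  a^+=1.3175
step 6: x_pred=0.6759  r=-1.6159  x^+=0.1216  v^+=5.0851  a^+=1.1868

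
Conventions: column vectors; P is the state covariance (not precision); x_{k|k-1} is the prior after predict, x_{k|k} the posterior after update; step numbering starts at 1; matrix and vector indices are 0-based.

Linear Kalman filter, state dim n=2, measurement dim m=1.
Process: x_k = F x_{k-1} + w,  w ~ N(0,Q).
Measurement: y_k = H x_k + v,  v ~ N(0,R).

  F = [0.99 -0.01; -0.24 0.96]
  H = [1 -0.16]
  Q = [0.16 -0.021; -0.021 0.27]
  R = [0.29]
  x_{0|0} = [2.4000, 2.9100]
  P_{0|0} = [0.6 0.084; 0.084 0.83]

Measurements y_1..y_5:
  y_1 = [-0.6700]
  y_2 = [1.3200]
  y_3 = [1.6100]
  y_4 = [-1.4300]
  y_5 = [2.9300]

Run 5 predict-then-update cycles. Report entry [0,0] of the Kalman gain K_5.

K[0,0] = 0.4936

step 1: x^-=[2.3469, 2.2176]  P^-=[0.7465 -0.0915; -0.0915 1.0308]  S=[1.0921]  K=[0.6969; -0.2348]  nu=[-2.6621]  x^+=[0.4917, 2.8426]  P^+=[0.2161 0.0872; 0.0872 0.9706]
step 2: x^-=[0.4583, 2.6109]  P^-=[0.3701 0.0014; 0.0014 1.1367]  S=[0.6888]  K=[0.5370; -0.2620]  nu=[1.2794]  x^+=[1.1454, 2.2757]  P^+=[0.1715 0.0983; 0.0983 1.0895]
step 3: x^-=[1.1112, 1.9098]  P^-=[0.3262 0.0215; 0.0215 1.2386]  S=[0.6411]  K=[0.5035; -0.2756]  nu=[0.8043]  x^+=[1.5162, 1.6881]  P^+=[0.1637 0.1105; 0.1105 1.1899]
step 4: x^-=[1.4842, 1.2567]  P^-=[0.3184 0.0339; 0.0339 1.3252]  S=[0.6314]  K=[0.4956; -0.2820]  nu=[-2.7131]  x^+=[0.1396, 2.0219]  P^+=[0.1633 0.1222; 0.1222 1.2749]
step 5: x^-=[0.1179, 1.9076]  P^-=[0.3177 0.0444; 0.0444 1.3981]  S=[0.6293]  K=[0.4936; -0.2849]  nu=[3.1173]  x^+=[1.6566, 1.0194]  P^+=[0.1644 0.1329; 0.1329 1.3470]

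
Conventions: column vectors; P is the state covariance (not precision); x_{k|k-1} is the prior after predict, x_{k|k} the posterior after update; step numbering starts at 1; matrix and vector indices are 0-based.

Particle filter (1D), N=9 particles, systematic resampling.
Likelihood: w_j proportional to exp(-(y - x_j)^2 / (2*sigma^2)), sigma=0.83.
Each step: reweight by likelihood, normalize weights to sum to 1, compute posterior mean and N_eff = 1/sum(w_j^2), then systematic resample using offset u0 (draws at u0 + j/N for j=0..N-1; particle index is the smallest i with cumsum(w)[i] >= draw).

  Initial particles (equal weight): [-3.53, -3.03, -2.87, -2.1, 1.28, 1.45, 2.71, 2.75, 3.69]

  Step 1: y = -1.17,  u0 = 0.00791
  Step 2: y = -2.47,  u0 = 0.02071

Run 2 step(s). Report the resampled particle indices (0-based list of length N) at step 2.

resampled_idx = [0, 1, 2, 3, 4, 5, 6, 7, 8]

step 1: w=[0.0227, 0.1048, 0.1584, 0.6888, 0.0165, 0.0089, 0.0000, 0.0000, 0.0000]  mean=-2.2642  Neff=1.9557  idx=[0, 1, 2, 3, 3, 3, 3, 3, 3]
step 2: w=[0.0585, 0.1053, 0.1177, 0.1197, 0.1197, 0.1197, 0.1197, 0.1197, 0.1197]  mean=-2.3723  Neff=8.7411  idx=[0, 1, 2, 3, 4, 5, 6, 7, 8]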